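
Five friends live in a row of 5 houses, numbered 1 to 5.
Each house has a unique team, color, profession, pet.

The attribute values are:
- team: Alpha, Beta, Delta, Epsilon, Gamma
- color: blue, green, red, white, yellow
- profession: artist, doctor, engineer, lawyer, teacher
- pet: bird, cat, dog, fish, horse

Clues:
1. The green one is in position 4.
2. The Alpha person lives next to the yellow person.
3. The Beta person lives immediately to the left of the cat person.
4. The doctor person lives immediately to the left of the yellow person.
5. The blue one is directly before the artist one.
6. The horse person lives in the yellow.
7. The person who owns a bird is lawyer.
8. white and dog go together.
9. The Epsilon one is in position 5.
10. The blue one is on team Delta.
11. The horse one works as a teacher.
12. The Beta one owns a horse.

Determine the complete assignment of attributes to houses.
Solution:

House | Team | Color | Profession | Pet
---------------------------------------
  1   | Alpha | white | doctor | dog
  2   | Beta | yellow | teacher | horse
  3   | Delta | blue | engineer | cat
  4   | Gamma | green | artist | fish
  5   | Epsilon | red | lawyer | bird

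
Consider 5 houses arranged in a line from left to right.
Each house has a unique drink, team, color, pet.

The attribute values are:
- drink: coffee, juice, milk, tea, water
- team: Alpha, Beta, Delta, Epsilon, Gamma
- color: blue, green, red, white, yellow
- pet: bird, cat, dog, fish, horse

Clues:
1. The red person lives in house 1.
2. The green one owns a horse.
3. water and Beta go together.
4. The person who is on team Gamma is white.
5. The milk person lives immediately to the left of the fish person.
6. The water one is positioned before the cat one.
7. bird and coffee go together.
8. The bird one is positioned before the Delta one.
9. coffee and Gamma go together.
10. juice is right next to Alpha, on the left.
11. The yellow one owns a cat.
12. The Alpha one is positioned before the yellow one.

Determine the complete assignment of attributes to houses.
Solution:

House | Drink | Team | Color | Pet
----------------------------------
  1   | juice | Epsilon | red | dog
  2   | milk | Alpha | green | horse
  3   | water | Beta | blue | fish
  4   | coffee | Gamma | white | bird
  5   | tea | Delta | yellow | cat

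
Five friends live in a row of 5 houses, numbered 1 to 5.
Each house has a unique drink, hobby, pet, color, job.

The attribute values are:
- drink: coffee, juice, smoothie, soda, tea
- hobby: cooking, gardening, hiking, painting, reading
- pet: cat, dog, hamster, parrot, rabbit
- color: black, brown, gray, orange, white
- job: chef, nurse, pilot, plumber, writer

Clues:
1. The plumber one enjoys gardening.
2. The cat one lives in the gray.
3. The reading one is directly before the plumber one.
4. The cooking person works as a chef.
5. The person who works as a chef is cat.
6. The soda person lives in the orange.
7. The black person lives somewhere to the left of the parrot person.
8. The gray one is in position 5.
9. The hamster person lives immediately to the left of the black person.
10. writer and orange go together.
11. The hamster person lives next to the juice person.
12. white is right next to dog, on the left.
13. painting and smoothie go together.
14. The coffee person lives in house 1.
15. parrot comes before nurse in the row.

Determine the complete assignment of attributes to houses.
Solution:

House | Drink | Hobby | Pet | Color | Job
-----------------------------------------
  1   | coffee | reading | hamster | white | pilot
  2   | juice | gardening | dog | black | plumber
  3   | soda | hiking | parrot | orange | writer
  4   | smoothie | painting | rabbit | brown | nurse
  5   | tea | cooking | cat | gray | chef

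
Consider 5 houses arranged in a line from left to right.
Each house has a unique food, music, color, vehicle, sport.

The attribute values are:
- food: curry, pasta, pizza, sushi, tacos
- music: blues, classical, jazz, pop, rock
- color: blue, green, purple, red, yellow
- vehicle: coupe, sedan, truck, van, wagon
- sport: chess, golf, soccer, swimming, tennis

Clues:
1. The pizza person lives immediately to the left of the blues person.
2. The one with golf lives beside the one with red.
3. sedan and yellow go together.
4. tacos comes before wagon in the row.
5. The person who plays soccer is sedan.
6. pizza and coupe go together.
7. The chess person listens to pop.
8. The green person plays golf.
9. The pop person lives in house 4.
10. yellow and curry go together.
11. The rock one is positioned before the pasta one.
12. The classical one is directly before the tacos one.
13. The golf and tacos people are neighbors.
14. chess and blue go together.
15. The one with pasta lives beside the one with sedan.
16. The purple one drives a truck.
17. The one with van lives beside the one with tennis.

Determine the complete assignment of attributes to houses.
Solution:

House | Food | Music | Color | Vehicle | Sport
----------------------------------------------
  1   | pizza | classical | green | coupe | golf
  2   | tacos | blues | red | van | swimming
  3   | sushi | rock | purple | truck | tennis
  4   | pasta | pop | blue | wagon | chess
  5   | curry | jazz | yellow | sedan | soccer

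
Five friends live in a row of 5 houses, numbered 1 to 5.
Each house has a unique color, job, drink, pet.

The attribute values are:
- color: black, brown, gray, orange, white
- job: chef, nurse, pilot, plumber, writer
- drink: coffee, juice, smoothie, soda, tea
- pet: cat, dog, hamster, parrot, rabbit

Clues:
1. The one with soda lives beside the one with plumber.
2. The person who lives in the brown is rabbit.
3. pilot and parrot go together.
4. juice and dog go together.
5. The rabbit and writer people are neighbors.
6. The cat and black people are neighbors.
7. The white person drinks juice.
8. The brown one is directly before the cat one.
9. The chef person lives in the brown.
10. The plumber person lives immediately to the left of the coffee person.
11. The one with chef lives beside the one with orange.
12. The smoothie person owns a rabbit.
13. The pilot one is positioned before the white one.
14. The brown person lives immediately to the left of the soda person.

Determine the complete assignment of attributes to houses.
Solution:

House | Color | Job | Drink | Pet
---------------------------------
  1   | brown | chef | smoothie | rabbit
  2   | orange | writer | soda | cat
  3   | black | plumber | tea | hamster
  4   | gray | pilot | coffee | parrot
  5   | white | nurse | juice | dog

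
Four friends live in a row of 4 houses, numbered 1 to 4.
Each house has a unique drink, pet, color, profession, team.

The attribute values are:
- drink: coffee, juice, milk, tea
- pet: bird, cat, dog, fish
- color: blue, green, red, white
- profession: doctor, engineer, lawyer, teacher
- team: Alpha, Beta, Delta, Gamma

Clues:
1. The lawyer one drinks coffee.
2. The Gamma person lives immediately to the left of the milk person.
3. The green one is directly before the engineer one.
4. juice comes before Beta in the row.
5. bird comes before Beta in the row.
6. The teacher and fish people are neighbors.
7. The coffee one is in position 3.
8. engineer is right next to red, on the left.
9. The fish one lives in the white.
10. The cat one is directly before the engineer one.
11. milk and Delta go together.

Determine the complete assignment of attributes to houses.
Solution:

House | Drink | Pet | Color | Profession | Team
-----------------------------------------------
  1   | juice | cat | green | teacher | Gamma
  2   | milk | fish | white | engineer | Delta
  3   | coffee | bird | red | lawyer | Alpha
  4   | tea | dog | blue | doctor | Beta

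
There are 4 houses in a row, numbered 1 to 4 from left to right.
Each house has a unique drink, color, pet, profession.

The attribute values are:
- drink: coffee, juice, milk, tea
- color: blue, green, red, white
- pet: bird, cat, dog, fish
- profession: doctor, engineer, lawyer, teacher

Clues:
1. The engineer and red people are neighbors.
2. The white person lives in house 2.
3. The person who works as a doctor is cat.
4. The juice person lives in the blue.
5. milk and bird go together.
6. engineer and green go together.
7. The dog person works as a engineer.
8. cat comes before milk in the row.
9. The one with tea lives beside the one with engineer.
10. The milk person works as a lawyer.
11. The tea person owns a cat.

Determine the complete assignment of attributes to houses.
Solution:

House | Drink | Color | Pet | Profession
----------------------------------------
  1   | juice | blue | fish | teacher
  2   | tea | white | cat | doctor
  3   | coffee | green | dog | engineer
  4   | milk | red | bird | lawyer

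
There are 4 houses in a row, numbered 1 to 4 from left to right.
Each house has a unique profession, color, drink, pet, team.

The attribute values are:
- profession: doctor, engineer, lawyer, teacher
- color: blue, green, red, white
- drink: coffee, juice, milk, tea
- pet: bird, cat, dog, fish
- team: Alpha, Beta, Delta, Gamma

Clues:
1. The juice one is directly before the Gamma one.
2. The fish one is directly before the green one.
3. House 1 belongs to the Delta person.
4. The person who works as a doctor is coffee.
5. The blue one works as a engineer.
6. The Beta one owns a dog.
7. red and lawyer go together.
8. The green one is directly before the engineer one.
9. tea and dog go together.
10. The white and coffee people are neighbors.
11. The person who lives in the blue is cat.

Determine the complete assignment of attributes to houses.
Solution:

House | Profession | Color | Drink | Pet | Team
-----------------------------------------------
  1   | teacher | white | juice | fish | Delta
  2   | doctor | green | coffee | bird | Gamma
  3   | engineer | blue | milk | cat | Alpha
  4   | lawyer | red | tea | dog | Beta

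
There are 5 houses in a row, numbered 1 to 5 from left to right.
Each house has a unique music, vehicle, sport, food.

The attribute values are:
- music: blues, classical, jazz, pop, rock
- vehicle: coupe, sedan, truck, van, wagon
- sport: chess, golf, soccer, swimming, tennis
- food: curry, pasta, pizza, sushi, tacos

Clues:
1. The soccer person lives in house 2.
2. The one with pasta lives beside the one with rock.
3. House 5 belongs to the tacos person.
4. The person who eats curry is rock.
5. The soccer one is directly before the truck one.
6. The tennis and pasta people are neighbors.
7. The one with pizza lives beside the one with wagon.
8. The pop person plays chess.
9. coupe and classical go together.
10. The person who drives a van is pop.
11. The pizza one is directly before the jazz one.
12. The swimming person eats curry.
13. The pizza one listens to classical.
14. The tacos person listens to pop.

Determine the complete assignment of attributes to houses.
Solution:

House | Music | Vehicle | Sport | Food
--------------------------------------
  1   | classical | coupe | tennis | pizza
  2   | jazz | wagon | soccer | pasta
  3   | rock | truck | swimming | curry
  4   | blues | sedan | golf | sushi
  5   | pop | van | chess | tacos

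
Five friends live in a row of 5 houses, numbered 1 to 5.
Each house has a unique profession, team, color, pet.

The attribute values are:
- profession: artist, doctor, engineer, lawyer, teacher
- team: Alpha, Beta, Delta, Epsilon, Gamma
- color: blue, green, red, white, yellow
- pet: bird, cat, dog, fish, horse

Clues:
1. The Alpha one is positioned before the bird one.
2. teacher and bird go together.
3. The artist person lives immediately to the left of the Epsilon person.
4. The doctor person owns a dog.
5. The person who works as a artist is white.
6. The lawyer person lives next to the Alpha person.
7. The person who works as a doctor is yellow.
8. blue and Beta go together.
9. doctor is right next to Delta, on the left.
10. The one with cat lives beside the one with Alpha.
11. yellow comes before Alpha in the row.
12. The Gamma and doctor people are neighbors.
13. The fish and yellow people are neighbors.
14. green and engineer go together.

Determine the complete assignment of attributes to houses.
Solution:

House | Profession | Team | Color | Pet
---------------------------------------
  1   | artist | Gamma | white | fish
  2   | doctor | Epsilon | yellow | dog
  3   | lawyer | Delta | red | cat
  4   | engineer | Alpha | green | horse
  5   | teacher | Beta | blue | bird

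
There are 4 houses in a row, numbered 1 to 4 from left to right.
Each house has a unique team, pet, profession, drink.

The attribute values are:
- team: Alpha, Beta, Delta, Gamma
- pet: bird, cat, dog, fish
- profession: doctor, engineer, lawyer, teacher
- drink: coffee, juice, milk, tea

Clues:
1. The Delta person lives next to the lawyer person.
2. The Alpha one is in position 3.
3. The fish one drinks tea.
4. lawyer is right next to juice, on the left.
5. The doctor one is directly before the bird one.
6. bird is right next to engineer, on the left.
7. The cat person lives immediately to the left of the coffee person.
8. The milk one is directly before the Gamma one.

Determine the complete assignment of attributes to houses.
Solution:

House | Team | Pet | Profession | Drink
---------------------------------------
  1   | Delta | cat | doctor | milk
  2   | Gamma | bird | lawyer | coffee
  3   | Alpha | dog | engineer | juice
  4   | Beta | fish | teacher | tea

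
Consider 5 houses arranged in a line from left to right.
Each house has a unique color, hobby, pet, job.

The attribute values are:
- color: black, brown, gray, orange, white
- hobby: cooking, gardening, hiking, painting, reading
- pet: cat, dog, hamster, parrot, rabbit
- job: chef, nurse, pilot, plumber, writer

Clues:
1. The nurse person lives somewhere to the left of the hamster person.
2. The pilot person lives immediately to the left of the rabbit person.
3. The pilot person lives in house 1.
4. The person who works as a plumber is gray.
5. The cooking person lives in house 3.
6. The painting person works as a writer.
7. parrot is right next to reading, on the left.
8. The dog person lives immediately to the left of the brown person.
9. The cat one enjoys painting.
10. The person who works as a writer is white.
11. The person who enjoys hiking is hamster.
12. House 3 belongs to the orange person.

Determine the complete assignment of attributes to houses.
Solution:

House | Color | Hobby | Pet | Job
---------------------------------
  1   | black | gardening | parrot | pilot
  2   | gray | reading | rabbit | plumber
  3   | orange | cooking | dog | nurse
  4   | brown | hiking | hamster | chef
  5   | white | painting | cat | writer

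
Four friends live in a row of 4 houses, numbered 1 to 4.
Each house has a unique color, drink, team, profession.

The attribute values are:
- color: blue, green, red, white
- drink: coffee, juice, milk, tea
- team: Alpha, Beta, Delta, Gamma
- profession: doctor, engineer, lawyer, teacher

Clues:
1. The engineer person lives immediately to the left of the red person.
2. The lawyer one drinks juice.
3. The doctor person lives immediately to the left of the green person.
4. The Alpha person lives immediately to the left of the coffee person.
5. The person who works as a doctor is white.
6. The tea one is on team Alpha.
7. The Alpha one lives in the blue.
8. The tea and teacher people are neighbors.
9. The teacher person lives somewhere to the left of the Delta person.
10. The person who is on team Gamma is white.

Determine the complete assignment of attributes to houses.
Solution:

House | Color | Drink | Team | Profession
-----------------------------------------
  1   | blue | tea | Alpha | engineer
  2   | red | coffee | Beta | teacher
  3   | white | milk | Gamma | doctor
  4   | green | juice | Delta | lawyer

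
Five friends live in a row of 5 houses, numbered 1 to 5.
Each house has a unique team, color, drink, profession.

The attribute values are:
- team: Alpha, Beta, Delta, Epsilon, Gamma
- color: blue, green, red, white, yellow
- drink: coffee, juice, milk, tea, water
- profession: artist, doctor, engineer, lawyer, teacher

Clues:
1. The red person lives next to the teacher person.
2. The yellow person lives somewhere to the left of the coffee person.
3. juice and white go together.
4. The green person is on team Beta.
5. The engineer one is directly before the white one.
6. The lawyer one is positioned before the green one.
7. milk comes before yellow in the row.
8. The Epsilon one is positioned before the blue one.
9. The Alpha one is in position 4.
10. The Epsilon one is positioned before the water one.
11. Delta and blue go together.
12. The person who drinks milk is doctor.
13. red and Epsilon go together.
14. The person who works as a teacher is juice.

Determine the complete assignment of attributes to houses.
Solution:

House | Team | Color | Drink | Profession
-----------------------------------------
  1   | Epsilon | red | tea | engineer
  2   | Gamma | white | juice | teacher
  3   | Delta | blue | milk | doctor
  4   | Alpha | yellow | water | lawyer
  5   | Beta | green | coffee | artist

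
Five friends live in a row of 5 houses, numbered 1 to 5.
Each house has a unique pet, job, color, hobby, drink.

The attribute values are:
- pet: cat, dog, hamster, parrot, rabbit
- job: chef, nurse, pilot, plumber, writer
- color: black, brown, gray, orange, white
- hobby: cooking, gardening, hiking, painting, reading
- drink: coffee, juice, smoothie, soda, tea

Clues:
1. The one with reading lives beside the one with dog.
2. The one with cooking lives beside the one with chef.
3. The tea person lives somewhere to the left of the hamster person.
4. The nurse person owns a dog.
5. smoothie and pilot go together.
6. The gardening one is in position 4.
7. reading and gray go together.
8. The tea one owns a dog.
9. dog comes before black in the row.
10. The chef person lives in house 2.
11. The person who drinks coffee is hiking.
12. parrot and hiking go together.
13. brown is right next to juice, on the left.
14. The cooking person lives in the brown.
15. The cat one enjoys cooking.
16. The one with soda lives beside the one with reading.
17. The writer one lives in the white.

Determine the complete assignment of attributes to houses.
Solution:

House | Pet | Job | Color | Hobby | Drink
-----------------------------------------
  1   | cat | plumber | brown | cooking | soda
  2   | rabbit | chef | gray | reading | juice
  3   | dog | nurse | orange | painting | tea
  4   | hamster | pilot | black | gardening | smoothie
  5   | parrot | writer | white | hiking | coffee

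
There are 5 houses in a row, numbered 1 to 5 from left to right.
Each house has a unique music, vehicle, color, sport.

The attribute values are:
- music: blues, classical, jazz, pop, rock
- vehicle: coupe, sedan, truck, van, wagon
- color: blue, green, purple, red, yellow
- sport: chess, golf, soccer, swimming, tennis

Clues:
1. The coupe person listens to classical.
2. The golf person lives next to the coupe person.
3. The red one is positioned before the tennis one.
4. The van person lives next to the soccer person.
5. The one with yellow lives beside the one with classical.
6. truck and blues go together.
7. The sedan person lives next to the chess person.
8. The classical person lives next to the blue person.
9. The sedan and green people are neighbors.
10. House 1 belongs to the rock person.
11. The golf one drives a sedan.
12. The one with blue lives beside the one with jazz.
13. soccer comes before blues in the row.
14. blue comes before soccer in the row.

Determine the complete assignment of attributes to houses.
Solution:

House | Music | Vehicle | Color | Sport
---------------------------------------
  1   | rock | sedan | yellow | golf
  2   | classical | coupe | green | chess
  3   | pop | van | blue | swimming
  4   | jazz | wagon | red | soccer
  5   | blues | truck | purple | tennis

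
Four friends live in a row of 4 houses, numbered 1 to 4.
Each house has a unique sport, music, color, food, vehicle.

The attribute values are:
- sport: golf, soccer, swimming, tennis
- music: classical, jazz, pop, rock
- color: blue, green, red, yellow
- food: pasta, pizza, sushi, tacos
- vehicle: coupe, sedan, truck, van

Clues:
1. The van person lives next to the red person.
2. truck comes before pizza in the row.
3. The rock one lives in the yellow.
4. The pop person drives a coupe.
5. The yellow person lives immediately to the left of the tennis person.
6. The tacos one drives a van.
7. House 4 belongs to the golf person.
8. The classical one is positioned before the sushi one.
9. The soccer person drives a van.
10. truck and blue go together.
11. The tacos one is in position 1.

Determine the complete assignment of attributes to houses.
Solution:

House | Sport | Music | Color | Food | Vehicle
----------------------------------------------
  1   | soccer | rock | yellow | tacos | van
  2   | tennis | classical | red | pasta | sedan
  3   | swimming | jazz | blue | sushi | truck
  4   | golf | pop | green | pizza | coupe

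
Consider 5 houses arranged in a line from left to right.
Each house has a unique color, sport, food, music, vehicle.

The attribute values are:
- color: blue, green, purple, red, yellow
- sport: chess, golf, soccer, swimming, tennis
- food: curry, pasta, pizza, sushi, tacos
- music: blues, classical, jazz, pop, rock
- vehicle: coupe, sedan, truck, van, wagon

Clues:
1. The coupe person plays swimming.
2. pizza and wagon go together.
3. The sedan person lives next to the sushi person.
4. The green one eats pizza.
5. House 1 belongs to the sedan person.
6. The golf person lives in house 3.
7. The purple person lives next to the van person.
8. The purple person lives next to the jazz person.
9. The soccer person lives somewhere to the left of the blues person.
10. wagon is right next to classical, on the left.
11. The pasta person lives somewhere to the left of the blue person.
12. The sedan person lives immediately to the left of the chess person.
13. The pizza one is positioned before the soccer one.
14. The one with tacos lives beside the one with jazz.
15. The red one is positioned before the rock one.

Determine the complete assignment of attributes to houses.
Solution:

House | Color | Sport | Food | Music | Vehicle
----------------------------------------------
  1   | purple | tennis | tacos | pop | sedan
  2   | red | chess | sushi | jazz | van
  3   | green | golf | pizza | rock | wagon
  4   | yellow | soccer | pasta | classical | truck
  5   | blue | swimming | curry | blues | coupe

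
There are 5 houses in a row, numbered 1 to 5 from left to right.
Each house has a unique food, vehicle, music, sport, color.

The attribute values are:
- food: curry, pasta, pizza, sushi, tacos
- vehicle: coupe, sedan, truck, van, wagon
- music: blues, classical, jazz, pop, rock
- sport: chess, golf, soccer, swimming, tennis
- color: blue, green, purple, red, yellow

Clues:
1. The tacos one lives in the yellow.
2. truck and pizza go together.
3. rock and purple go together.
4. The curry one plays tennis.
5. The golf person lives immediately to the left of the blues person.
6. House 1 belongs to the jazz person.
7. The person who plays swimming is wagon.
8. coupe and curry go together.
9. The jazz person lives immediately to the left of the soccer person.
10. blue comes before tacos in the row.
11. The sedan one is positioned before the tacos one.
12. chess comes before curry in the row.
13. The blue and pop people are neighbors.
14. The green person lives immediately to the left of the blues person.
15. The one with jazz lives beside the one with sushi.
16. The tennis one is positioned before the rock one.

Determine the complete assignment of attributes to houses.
Solution:

House | Food | Vehicle | Music | Sport | Color
----------------------------------------------
  1   | pizza | truck | jazz | golf | green
  2   | sushi | sedan | blues | soccer | blue
  3   | tacos | van | pop | chess | yellow
  4   | curry | coupe | classical | tennis | red
  5   | pasta | wagon | rock | swimming | purple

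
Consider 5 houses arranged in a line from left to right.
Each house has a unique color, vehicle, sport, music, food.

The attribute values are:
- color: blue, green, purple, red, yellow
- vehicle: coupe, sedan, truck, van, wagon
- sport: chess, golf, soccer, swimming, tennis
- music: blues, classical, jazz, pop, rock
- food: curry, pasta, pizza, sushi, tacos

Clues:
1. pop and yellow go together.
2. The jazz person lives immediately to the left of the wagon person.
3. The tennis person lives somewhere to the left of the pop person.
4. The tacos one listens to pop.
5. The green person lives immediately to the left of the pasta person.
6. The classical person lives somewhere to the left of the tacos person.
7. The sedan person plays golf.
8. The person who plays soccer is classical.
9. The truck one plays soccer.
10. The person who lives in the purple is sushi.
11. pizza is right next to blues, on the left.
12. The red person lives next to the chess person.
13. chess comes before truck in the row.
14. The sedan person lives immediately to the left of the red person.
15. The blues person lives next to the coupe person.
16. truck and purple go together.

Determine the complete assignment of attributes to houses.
Solution:

House | Color | Vehicle | Sport | Music | Food
----------------------------------------------
  1   | green | sedan | golf | jazz | pizza
  2   | red | wagon | tennis | blues | pasta
  3   | blue | coupe | chess | rock | curry
  4   | purple | truck | soccer | classical | sushi
  5   | yellow | van | swimming | pop | tacos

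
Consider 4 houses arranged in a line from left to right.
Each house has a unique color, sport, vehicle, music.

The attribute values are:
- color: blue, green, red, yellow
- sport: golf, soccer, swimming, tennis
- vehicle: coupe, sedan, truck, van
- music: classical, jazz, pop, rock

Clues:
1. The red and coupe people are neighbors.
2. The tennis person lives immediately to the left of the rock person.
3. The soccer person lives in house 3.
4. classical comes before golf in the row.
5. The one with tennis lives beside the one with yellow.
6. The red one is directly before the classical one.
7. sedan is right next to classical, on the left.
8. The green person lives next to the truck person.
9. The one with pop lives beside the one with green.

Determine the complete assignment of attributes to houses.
Solution:

House | Color | Sport | Vehicle | Music
---------------------------------------
  1   | red | swimming | sedan | pop
  2   | green | tennis | coupe | classical
  3   | yellow | soccer | truck | rock
  4   | blue | golf | van | jazz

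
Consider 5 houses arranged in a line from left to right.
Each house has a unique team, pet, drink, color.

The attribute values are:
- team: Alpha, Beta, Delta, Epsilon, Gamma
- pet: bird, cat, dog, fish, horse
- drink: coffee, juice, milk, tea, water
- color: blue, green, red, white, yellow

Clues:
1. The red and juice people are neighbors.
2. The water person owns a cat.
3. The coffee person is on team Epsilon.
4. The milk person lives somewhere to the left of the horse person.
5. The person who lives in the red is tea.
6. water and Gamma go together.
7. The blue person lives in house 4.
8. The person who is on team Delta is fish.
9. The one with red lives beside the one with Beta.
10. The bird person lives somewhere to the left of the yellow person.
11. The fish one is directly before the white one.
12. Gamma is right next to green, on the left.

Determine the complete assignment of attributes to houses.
Solution:

House | Team | Pet | Drink | Color
----------------------------------
  1   | Delta | fish | tea | red
  2   | Beta | bird | juice | white
  3   | Alpha | dog | milk | yellow
  4   | Gamma | cat | water | blue
  5   | Epsilon | horse | coffee | green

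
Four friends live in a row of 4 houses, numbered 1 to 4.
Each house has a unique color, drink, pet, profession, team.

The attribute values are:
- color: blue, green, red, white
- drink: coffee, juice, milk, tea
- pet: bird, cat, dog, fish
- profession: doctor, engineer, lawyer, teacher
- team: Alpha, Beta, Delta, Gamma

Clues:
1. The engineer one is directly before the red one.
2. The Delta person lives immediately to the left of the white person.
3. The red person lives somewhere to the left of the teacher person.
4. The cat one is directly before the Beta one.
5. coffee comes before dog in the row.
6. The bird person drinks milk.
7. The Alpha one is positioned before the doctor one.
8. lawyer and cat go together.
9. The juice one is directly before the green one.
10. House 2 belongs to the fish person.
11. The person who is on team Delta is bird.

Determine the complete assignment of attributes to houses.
Solution:

House | Color | Drink | Pet | Profession | Team
-----------------------------------------------
  1   | blue | juice | cat | lawyer | Alpha
  2   | green | coffee | fish | engineer | Beta
  3   | red | milk | bird | doctor | Delta
  4   | white | tea | dog | teacher | Gamma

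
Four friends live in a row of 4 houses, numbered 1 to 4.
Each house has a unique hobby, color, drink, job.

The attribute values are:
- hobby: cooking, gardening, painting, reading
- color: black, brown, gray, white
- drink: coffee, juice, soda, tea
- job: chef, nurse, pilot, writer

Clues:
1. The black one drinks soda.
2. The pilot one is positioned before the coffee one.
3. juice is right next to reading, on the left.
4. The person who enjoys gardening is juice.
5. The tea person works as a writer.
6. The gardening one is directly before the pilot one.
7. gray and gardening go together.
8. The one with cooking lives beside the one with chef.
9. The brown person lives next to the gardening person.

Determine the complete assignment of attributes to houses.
Solution:

House | Hobby | Color | Drink | Job
-----------------------------------
  1   | cooking | brown | tea | writer
  2   | gardening | gray | juice | chef
  3   | reading | black | soda | pilot
  4   | painting | white | coffee | nurse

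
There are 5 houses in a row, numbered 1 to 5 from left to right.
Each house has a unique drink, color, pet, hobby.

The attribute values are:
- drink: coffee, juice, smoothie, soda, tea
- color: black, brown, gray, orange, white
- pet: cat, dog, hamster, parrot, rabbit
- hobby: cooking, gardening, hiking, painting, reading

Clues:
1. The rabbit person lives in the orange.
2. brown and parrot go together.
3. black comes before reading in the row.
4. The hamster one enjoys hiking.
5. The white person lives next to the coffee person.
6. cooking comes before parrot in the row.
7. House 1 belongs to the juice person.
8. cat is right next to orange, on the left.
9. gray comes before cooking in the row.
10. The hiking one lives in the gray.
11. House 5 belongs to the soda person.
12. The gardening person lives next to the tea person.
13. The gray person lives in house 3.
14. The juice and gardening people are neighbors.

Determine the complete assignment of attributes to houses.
Solution:

House | Drink | Color | Pet | Hobby
-----------------------------------
  1   | juice | white | cat | painting
  2   | coffee | orange | rabbit | gardening
  3   | tea | gray | hamster | hiking
  4   | smoothie | black | dog | cooking
  5   | soda | brown | parrot | reading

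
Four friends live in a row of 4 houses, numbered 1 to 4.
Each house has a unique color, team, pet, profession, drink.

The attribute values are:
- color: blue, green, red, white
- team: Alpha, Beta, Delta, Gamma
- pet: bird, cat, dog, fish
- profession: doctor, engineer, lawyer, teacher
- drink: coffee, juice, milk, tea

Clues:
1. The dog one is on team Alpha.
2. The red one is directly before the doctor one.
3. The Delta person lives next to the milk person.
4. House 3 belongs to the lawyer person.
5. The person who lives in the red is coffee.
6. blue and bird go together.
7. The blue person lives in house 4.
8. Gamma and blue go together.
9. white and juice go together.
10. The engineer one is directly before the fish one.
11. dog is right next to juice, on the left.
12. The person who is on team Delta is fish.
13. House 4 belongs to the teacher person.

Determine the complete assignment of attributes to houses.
Solution:

House | Color | Team | Pet | Profession | Drink
-----------------------------------------------
  1   | red | Alpha | dog | engineer | coffee
  2   | white | Delta | fish | doctor | juice
  3   | green | Beta | cat | lawyer | milk
  4   | blue | Gamma | bird | teacher | tea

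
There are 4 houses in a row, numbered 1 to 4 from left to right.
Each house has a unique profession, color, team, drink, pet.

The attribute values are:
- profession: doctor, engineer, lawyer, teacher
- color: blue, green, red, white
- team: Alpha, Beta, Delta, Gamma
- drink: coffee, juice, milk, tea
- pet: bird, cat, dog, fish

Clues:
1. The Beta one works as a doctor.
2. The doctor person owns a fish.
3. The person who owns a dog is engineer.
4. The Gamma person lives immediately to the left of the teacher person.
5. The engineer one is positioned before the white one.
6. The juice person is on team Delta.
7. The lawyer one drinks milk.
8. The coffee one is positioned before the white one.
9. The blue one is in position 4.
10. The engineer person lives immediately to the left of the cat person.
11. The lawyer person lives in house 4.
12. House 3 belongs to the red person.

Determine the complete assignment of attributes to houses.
Solution:

House | Profession | Color | Team | Drink | Pet
-----------------------------------------------
  1   | engineer | green | Gamma | coffee | dog
  2   | teacher | white | Delta | juice | cat
  3   | doctor | red | Beta | tea | fish
  4   | lawyer | blue | Alpha | milk | bird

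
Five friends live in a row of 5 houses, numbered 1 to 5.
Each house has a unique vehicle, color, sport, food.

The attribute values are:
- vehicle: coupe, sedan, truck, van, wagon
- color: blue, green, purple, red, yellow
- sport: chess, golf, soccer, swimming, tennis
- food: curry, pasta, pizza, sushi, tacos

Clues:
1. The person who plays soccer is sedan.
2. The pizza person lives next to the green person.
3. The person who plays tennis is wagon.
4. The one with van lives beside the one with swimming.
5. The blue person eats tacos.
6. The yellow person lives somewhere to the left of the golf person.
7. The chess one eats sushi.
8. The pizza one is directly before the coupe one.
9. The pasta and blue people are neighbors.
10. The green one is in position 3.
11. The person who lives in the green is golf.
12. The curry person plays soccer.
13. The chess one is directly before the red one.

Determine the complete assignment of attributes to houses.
Solution:

House | Vehicle | Color | Sport | Food
--------------------------------------
  1   | van | yellow | chess | sushi
  2   | truck | red | swimming | pizza
  3   | coupe | green | golf | pasta
  4   | wagon | blue | tennis | tacos
  5   | sedan | purple | soccer | curry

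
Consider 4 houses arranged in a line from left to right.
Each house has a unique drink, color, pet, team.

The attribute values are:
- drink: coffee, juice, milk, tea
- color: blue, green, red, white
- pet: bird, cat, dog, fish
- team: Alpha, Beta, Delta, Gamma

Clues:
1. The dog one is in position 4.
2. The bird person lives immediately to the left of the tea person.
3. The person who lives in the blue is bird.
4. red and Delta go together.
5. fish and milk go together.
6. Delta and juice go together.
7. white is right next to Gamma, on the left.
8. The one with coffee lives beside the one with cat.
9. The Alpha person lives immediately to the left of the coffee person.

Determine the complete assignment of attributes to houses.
Solution:

House | Drink | Color | Pet | Team
----------------------------------
  1   | milk | white | fish | Alpha
  2   | coffee | blue | bird | Gamma
  3   | tea | green | cat | Beta
  4   | juice | red | dog | Delta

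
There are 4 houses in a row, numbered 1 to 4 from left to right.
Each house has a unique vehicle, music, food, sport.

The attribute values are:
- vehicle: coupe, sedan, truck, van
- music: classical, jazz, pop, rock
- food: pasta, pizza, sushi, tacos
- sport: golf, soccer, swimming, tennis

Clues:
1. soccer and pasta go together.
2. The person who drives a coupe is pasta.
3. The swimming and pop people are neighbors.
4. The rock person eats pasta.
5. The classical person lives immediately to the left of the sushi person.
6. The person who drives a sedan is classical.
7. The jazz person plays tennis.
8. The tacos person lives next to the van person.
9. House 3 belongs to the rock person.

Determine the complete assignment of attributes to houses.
Solution:

House | Vehicle | Music | Food | Sport
--------------------------------------
  1   | sedan | classical | tacos | swimming
  2   | van | pop | sushi | golf
  3   | coupe | rock | pasta | soccer
  4   | truck | jazz | pizza | tennis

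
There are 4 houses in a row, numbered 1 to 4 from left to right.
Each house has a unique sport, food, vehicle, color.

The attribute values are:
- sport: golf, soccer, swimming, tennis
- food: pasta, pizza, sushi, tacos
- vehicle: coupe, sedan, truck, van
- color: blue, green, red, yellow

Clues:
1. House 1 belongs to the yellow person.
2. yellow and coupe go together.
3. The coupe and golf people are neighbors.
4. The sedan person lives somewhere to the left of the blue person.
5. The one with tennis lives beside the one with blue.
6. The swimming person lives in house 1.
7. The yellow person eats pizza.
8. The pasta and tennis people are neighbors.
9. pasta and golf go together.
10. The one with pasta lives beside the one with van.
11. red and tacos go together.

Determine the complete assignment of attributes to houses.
Solution:

House | Sport | Food | Vehicle | Color
--------------------------------------
  1   | swimming | pizza | coupe | yellow
  2   | golf | pasta | sedan | green
  3   | tennis | tacos | van | red
  4   | soccer | sushi | truck | blue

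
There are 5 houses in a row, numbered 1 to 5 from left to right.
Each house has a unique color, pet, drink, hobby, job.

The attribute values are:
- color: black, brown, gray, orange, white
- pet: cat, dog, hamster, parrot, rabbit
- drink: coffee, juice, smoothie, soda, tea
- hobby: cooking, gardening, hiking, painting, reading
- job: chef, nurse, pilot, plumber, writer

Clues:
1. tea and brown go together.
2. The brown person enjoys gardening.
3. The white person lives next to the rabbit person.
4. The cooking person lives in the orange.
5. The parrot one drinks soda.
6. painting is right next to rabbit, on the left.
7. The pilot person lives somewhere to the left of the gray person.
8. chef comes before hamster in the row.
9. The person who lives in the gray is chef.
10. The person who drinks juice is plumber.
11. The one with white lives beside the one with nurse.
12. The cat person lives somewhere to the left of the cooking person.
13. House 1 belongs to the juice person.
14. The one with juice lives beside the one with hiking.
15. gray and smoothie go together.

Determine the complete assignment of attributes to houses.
Solution:

House | Color | Pet | Drink | Hobby | Job
-----------------------------------------
  1   | white | cat | juice | painting | plumber
  2   | black | rabbit | coffee | hiking | nurse
  3   | orange | parrot | soda | cooking | pilot
  4   | gray | dog | smoothie | reading | chef
  5   | brown | hamster | tea | gardening | writer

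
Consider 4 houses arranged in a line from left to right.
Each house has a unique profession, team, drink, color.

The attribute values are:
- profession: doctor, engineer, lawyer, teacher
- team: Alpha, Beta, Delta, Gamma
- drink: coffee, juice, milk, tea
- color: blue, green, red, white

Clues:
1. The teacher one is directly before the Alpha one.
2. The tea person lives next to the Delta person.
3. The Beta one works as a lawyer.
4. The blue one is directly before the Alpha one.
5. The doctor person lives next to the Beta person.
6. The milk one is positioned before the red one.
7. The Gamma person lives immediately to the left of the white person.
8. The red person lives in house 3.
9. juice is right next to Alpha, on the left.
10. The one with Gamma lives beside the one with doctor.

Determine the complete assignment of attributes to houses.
Solution:

House | Profession | Team | Drink | Color
-----------------------------------------
  1   | teacher | Gamma | juice | blue
  2   | doctor | Alpha | milk | white
  3   | lawyer | Beta | tea | red
  4   | engineer | Delta | coffee | green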